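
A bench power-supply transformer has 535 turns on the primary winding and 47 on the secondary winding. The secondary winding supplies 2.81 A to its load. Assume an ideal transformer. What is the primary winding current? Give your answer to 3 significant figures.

For an ideal transformer I_p/I_s = N_s/N_p, so I_p = 2.81 × 47/535 = 0.247 A.

I_p ≈ 0.247 A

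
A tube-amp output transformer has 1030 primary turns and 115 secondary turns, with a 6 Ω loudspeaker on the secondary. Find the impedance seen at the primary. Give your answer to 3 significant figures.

Z_p ≈ 481 Ω

Z_p = (N_p/N_s)² × Z_s = (1030/115)² × 6 = 481 Ω.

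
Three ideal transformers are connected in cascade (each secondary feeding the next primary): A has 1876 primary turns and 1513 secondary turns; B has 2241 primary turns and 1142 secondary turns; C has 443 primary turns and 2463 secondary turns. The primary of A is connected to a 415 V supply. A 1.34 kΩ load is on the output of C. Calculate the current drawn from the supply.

After A: V = 415.00 × 1513/1876 = 334.70 V.
After B: V = 334.70 × 1142/2241 = 170.56 V.
After C: V = 170.56 × 2463/443 = 948.29 V.
I_load = 948.29/1340 = 0.70768 A, so P_out = 948.29 × 0.70768 = 671.08 W.
All ideal ⇒ P_in = P_out, so I_supply = 671.08/415 = 1.62 A.

I_supply ≈ 1.62 A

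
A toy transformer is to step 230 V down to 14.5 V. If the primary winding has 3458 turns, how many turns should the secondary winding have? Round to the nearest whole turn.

N_s = 218 turns

N_s/N_p = V_s/V_p, so N_s = 3458 × 14.5/230 = 218.0 ≈ 218 turns.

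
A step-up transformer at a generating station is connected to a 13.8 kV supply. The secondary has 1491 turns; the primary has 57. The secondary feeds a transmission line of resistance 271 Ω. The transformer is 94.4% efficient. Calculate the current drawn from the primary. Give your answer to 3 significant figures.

V_s = 13800 × 1491/57 = 360980 V.
I_s = V_s/R = 360980/271 = 1332.0 A.
P_out = V_s I_s = 360980 × 1332.0 = 4.8083×10^8 W.
P_in = P_out/η = 4.8083×10^8/0.944 = 5.0936×10^8 W.
I_p = P_in/V_p = 5.0936×10^8/13800 = 36900 A.

I_p ≈ 36900 A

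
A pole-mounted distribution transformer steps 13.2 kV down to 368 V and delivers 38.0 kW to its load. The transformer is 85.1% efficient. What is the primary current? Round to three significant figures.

I_p ≈ 3.38 A

P_in = P_out/η = 38000/0.851 = 44653 W.
I_p = P_in/V_p = 44653/13200 = 3.38 A.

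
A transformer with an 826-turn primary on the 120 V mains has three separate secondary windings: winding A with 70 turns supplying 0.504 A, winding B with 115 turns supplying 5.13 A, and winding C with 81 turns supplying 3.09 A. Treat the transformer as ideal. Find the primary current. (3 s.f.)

I_p ≈ 1.06 A

V_A = 120 × 70/826 = 10.169 V; V_B = 120 × 115/826 = 16.707 V; V_C = 120 × 81/826 = 11.768 V.
P_out = V_A I_A + V_B I_B + V_C I_C = 10.169×0.504 + 16.707×5.13 + 11.768×3.09 = 5.1254 + 85.707 + 36.362 = 127.19 W.
Ideal ⇒ P_in = P_out, so I_p = P_out/V_p = 127.19/120 = 1.06 A.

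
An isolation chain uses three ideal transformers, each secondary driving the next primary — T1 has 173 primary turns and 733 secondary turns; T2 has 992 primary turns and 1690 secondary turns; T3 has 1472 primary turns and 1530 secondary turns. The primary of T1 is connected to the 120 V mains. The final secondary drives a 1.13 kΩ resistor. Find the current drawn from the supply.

I_supply ≈ 5.98 A

After T1: V = 120.00 × 733/173 = 508.44 V.
After T2: V = 508.44 × 1690/992 = 866.19 V.
After T3: V = 866.19 × 1530/1472 = 900.32 V.
I_load = 900.32/1130 = 0.79674 A, so P_out = 900.32 × 0.79674 = 717.33 W.
All ideal ⇒ P_in = P_out, so I_supply = 717.33/120 = 5.98 A.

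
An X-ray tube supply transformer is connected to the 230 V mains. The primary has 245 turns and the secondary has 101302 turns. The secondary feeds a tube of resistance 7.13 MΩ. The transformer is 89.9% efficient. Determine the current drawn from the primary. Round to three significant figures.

V_s = 230 × 101302/245 = 95100 V.
I_s = V_s/R = 95100/(7.13×10^6) = 0.013338 A.
P_out = V_s I_s = 95100 × 0.013338 = 1268.4 W.
P_in = P_out/η = 1268.4/0.899 = 1410.9 W.
I_p = P_in/V_p = 1410.9/230 = 6.13 A.

I_p ≈ 6.13 A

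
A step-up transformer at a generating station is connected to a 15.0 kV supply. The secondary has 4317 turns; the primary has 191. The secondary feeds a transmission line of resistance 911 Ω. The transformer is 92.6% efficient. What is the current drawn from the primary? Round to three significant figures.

I_p ≈ 9080 A

V_s = 15000 × 4317/191 = 339030 V.
I_s = V_s/R = 339030/911 = 372.15 A.
P_out = V_s I_s = 339030 × 372.15 = 1.2617×10^8 W.
P_in = P_out/η = 1.2617×10^8/0.926 = 1.3625×10^8 W.
I_p = P_in/V_p = 1.3625×10^8/15000 = 9080 A.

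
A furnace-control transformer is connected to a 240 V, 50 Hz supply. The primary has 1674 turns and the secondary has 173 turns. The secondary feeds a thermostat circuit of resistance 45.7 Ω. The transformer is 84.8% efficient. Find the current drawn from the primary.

I_p ≈ 0.0661 A

V_s = 240 × 173/1674 = 24.803 V.
I_s = V_s/R = 24.803/45.7 = 0.54273 A.
P_out = V_s I_s = 24.803 × 0.54273 = 13.461 W.
P_in = P_out/η = 13.461/0.848 = 15.874 W.
I_p = P_in/V_p = 15.874/240 = 0.0661 A.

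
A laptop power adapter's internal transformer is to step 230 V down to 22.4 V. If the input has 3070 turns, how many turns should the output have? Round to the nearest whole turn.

N_out/N_in = V_out/V_in, so N_out = 3070 × 22.4/230 = 299.0 ≈ 299 turns.

N_out = 299 turns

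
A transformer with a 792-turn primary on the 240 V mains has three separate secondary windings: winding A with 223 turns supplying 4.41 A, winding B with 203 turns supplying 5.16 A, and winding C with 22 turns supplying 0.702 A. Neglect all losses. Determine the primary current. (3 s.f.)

I_p ≈ 2.58 A

V_A = 240 × 223/792 = 67.576 V; V_B = 240 × 203/792 = 61.515 V; V_C = 240 × 22/792 = 6.6667 V.
P_out = V_A I_A + V_B I_B + V_C I_C = 67.576×4.41 + 61.515×5.16 + 6.6667×0.702 = 298.01 + 317.42 + 4.6800 = 620.11 W.
Ideal ⇒ P_in = P_out, so I_p = P_out/V_p = 620.11/240 = 2.58 A.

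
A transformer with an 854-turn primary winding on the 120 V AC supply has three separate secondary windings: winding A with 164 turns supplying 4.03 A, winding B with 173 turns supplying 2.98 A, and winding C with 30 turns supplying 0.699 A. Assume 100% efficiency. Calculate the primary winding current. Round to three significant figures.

V_A = 120 × 164/854 = 23.044 V; V_B = 120 × 173/854 = 24.309 V; V_C = 120 × 30/854 = 4.2155 V.
P_out = V_A I_A + V_B I_B + V_C I_C = 23.044×4.03 + 24.309×2.98 + 4.2155×0.699 = 92.869 + 72.441 + 2.9466 = 168.26 W.
Ideal ⇒ P_in = P_out, so I_p = P_out/V_p = 168.26/120 = 1.40 A.

I_p ≈ 1.40 A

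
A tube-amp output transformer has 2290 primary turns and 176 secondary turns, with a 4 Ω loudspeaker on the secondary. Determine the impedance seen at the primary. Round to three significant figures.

Z_p ≈ 677 Ω

Z_p = (N_p/N_s)² × Z_s = (2290/176)² × 4 = 677 Ω.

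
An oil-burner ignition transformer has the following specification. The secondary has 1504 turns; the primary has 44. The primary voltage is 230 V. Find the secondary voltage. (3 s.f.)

V_s ≈ 7860 V

V_s/V_p = N_s/N_p, so V_s = 230 × 1504/44 = 7860 V.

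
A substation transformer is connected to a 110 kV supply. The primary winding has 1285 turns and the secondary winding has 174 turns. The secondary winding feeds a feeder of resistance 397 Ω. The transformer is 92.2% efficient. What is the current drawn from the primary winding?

V_s = 110000 × 174/1285 = 14895 V.
I_s = V_s/R = 14895/397 = 37.519 A.
P_out = V_s I_s = 14895 × 37.519 = 558840 W.
P_in = P_out/η = 558840/0.922 = 606120 W.
I_p = P_in/V_p = 606120/110000 = 5.51 A.

I_p ≈ 5.51 A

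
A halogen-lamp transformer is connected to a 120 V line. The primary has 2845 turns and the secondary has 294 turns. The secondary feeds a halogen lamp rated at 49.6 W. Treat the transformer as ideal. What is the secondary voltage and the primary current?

V_s ≈ 12.4 V, I_p ≈ 0.413 A

V_s = V_p × N_s/N_p = 120 × 294/2845 = 12.401 V.
I_s = P/V_s = 49.6/12.401 = 3.9998 A.
I_p = I_s × N_s/N_p = 3.9998 × 294/2845 = 0.413 A.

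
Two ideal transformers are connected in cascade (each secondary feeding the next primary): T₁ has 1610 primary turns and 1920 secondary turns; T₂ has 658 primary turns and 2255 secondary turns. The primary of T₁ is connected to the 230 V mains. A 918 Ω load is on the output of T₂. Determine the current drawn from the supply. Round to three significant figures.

Secondary of T₁: V = 230.00 × 1920/1610 = 274.29 V.
Secondary of T₂: V = 274.29 × 2255/658 = 939.99 V.
I_load = 939.99/918 = 1.0240 A, so P_out = 939.99 × 1.0240 = 962.51 W.
All ideal ⇒ P_in = P_out, so I_supply = 962.51/230 = 4.18 A.

I_supply ≈ 4.18 A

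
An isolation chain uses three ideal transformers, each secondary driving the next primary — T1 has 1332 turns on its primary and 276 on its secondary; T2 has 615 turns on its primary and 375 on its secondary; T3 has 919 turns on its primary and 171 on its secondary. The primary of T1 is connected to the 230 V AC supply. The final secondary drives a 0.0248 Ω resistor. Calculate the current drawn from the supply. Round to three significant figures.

I_supply ≈ 5.13 A

After T1: V = 230.00 × 276/1332 = 47.658 V.
After T2: V = 47.658 × 375/615 = 29.060 V.
After T3: V = 29.060 × 171/919 = 5.4072 V.
I_load = 5.4072/0.0248 = 218.03 A, so P_out = 5.4072 × 218.03 = 1178.9 W.
All ideal ⇒ P_in = P_out, so I_supply = 1178.9/230 = 5.13 A.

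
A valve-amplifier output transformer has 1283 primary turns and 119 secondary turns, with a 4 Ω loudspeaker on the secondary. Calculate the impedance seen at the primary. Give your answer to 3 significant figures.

Z_p = (N_p/N_s)² × Z_s = (1283/119)² × 4 = 465 Ω.

Z_p ≈ 465 Ω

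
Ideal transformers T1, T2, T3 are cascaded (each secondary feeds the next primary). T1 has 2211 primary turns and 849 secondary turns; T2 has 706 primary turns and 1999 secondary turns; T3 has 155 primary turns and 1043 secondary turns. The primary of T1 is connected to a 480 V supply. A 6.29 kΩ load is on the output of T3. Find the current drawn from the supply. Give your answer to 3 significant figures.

I_supply ≈ 4.08 A

After T1: V = 480.00 × 849/2211 = 184.31 V.
After T2: V = 184.31 × 1999/706 = 521.88 V.
After T3: V = 521.88 × 1043/155 = 3511.7 V.
I_load = 3511.7/6290 = 0.55830 A, so P_out = 3511.7 × 0.55830 = 1960.6 W.
All ideal ⇒ P_in = P_out, so I_supply = 1960.6/480 = 4.08 A.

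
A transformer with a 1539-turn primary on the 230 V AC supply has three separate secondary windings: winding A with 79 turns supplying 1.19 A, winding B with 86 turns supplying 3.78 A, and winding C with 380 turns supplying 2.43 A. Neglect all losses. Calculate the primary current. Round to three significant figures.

V_A = 230 × 79/1539 = 11.806 V; V_B = 230 × 86/1539 = 12.853 V; V_C = 230 × 380/1539 = 56.790 V.
P_out = V_A I_A + V_B I_B + V_C I_C = 11.806×1.19 + 12.853×3.78 + 56.790×2.43 = 14.050 + 48.582 + 138.00 = 200.63 W.
Ideal ⇒ P_in = P_out, so I_p = P_out/V_p = 200.63/230 = 0.872 A.

I_p ≈ 0.872 A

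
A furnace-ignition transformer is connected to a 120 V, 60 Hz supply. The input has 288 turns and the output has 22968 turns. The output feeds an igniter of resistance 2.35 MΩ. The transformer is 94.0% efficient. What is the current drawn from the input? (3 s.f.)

I_in ≈ 0.345 A

V_out = 120 × 22968/288 = 9570.0 V.
I_out = V_out/R = 9570.0/(2.35×10^6) = 0.0040723 A.
P_out = V_out I_out = 9570.0 × 0.0040723 = 38.972 W.
P_in = P_out/η = 38.972/0.940 = 41.460 W.
I_in = P_in/V_in = 41.460/120 = 0.345 A.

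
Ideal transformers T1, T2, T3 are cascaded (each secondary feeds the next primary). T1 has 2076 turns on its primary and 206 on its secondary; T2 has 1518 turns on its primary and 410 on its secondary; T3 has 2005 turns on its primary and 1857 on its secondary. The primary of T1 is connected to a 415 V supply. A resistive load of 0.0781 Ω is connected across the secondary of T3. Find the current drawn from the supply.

Secondary of T1: V = 415.00 × 206/2076 = 41.180 V.
Secondary of T2: V = 41.180 × 410/1518 = 11.122 V.
Secondary of T3: V = 11.122 × 1857/2005 = 10.301 V.
I_load = 10.301/0.0781 = 131.90 A, so P_out = 10.301 × 131.90 = 1358.8 W.
All ideal ⇒ P_in = P_out, so I_supply = 1358.8/415 = 3.27 A.

I_supply ≈ 3.27 A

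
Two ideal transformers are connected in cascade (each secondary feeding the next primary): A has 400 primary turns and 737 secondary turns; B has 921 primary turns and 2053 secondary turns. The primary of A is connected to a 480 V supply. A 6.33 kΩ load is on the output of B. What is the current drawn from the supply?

After A: V = 480.00 × 737/400 = 884.40 V.
After B: V = 884.40 × 2053/921 = 1971.4 V.
I_load = 1971.4/6330 = 0.31144 A, so P_out = 1971.4 × 0.31144 = 613.98 W.
All ideal ⇒ P_in = P_out, so I_supply = 613.98/480 = 1.28 A.

I_supply ≈ 1.28 A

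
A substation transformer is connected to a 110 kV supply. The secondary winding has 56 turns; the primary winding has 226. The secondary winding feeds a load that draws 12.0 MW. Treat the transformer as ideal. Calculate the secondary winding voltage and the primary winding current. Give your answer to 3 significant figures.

V_s ≈ 27300 V, I_p ≈ 109 A

V_s = V_p × N_s/N_p = 110000 × 56/226 = 27257 V.
I_s = P/V_s = 1.20×10^7/27257 = 440.26 A.
I_p = I_s × N_s/N_p = 440.26 × 56/226 = 109 A.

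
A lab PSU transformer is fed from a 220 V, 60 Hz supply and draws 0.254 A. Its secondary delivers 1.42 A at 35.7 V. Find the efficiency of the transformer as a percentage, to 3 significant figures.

P_in = 220 × 0.254 = 55.8800 W.
P_out = 35.7 × 1.42 = 50.6940 W.
η = P_out/P_in = 50.6940/55.8800 = 0.907.

η ≈ 90.7%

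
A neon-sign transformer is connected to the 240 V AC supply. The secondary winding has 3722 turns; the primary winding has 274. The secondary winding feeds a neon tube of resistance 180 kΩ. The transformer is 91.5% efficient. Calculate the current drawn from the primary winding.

I_p ≈ 0.269 A

V_s = 240 × 3722/274 = 3260.1 V.
I_s = V_s/R = 3260.1/180000 = 0.018112 A.
P_out = V_s I_s = 3260.1 × 0.018112 = 59.048 W.
P_in = P_out/η = 59.048/0.915 = 64.533 W.
I_p = P_in/V_p = 64.533/240 = 0.269 A.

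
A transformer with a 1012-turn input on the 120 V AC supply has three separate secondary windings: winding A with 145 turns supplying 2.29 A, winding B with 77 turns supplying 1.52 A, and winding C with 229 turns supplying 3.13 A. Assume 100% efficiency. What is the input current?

V_A = 120 × 145/1012 = 17.194 V; V_B = 120 × 77/1012 = 9.1304 V; V_C = 120 × 229/1012 = 27.154 V.
P_out = V_A I_A + V_B I_B + V_C I_C = 17.194×2.29 + 9.1304×1.52 + 27.154×3.13 = 39.374 + 13.878 + 84.992 = 138.24 W.
Ideal ⇒ P_in = P_out, so I_in = P_out/V_in = 138.24/120 = 1.15 A.

I_in ≈ 1.15 A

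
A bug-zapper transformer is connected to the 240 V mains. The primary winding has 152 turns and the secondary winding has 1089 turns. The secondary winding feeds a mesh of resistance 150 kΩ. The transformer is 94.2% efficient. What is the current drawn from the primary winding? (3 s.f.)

V_s = 240 × 1089/152 = 1719.5 V.
I_s = V_s/R = 1719.5/150000 = 0.011463 A.
P_out = V_s I_s = 1719.5 × 0.011463 = 19.711 W.
P_in = P_out/η = 19.711/0.942 = 20.924 W.
I_p = P_in/V_p = 20.924/240 = 0.0872 A.

I_p ≈ 0.0872 A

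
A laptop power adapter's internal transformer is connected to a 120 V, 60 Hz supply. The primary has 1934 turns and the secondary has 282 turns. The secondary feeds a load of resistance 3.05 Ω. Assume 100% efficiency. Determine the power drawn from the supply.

V_s = V_p × N_s/N_p = 120 × 282/1934 = 17.497 V.
I_s = V_s/R = 17.497/3.05 = 5.7369 A.
I_p = I_s × N_s/N_p = 5.7369 × 282/1934 = 0.83650 A.
P = V_p I_p = 120 × 0.83650 = 100 W.

P ≈ 100 W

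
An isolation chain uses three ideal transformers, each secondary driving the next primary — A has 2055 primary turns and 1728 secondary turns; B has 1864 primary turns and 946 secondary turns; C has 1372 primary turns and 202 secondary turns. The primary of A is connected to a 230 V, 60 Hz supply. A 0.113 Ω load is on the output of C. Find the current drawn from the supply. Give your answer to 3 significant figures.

I_supply ≈ 8.04 A

Secondary of A: V = 230.00 × 1728/2055 = 193.40 V.
Secondary of B: V = 193.40 × 946/1864 = 98.153 V.
Secondary of C: V = 98.153 × 202/1372 = 14.451 V.
I_load = 14.451/0.113 = 127.89 A, so P_out = 14.451 × 127.89 = 1848.1 W.
All ideal ⇒ P_in = P_out, so I_supply = 1848.1/230 = 8.04 A.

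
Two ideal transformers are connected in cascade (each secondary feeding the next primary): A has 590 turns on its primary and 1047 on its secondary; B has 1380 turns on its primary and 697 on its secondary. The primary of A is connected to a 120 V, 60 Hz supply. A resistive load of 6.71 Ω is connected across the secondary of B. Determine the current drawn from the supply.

I_supply ≈ 14.4 A

After A: V = 120.00 × 1047/590 = 212.95 V.
After B: V = 212.95 × 697/1380 = 107.55 V.
I_load = 107.55/6.71 = 16.029 A, so P_out = 107.55 × 16.029 = 1724.0 W.
All ideal ⇒ P_in = P_out, so I_supply = 1724.0/120 = 14.4 A.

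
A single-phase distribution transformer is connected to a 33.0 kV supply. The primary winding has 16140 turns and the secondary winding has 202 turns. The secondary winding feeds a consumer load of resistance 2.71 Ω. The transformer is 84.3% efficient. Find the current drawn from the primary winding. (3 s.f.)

V_s = 33000 × 202/16140 = 413.01 V.
I_s = V_s/R = 413.01/2.71 = 152.40 A.
P_out = V_s I_s = 413.01 × 152.40 = 62944 W.
P_in = P_out/η = 62944/0.843 = 74667 W.
I_p = P_in/V_p = 74667/33000 = 2.26 A.

I_p ≈ 2.26 A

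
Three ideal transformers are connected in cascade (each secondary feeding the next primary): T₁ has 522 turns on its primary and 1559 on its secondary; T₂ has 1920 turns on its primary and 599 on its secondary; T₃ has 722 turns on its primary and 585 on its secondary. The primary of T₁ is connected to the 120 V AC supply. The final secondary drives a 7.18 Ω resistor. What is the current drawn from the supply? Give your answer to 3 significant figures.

I_supply ≈ 9.53 A

After T₁: V = 120.00 × 1559/522 = 358.39 V.
After T₂: V = 358.39 × 599/1920 = 111.81 V.
After T₃: V = 111.81 × 585/722 = 90.594 V.
I_load = 90.594/7.18 = 12.618 A, so P_out = 90.594 × 12.618 = 1143.1 W.
All ideal ⇒ P_in = P_out, so I_supply = 1143.1/120 = 9.53 A.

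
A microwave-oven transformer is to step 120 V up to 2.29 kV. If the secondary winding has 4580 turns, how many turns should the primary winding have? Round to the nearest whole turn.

N_p = 240 turns

N_p/N_s = V_p/V_s, so N_p = 4580 × 120/2290 = 240.0 ≈ 240 turns.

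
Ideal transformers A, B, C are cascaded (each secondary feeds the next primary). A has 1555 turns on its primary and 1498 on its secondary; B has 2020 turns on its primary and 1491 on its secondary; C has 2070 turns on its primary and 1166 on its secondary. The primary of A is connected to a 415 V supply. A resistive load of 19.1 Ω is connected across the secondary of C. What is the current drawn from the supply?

Secondary of A: V = 415.00 × 1498/1555 = 399.79 V.
Secondary of B: V = 399.79 × 1491/2020 = 295.09 V.
Secondary of C: V = 295.09 × 1166/2070 = 166.22 V.
I_load = 166.22/19.1 = 8.7026 A, so P_out = 166.22 × 8.7026 = 1446.6 W.
All ideal ⇒ P_in = P_out, so I_supply = 1446.6/415 = 3.49 A.

I_supply ≈ 3.49 A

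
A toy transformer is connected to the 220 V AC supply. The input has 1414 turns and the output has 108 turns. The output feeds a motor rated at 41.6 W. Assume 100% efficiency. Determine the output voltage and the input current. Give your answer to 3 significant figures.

V_out = V_in × N_out/N_in = 220 × 108/1414 = 16.803 V.
I_out = P/V_out = 41.6/16.803 = 2.4757 A.
I_in = I_out × N_out/N_in = 2.4757 × 108/1414 = 0.189 A.

V_out ≈ 16.8 V, I_in ≈ 0.189 A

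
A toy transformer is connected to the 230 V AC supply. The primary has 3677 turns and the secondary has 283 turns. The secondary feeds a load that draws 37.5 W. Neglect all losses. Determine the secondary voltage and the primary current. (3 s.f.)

V_s = V_p × N_s/N_p = 230 × 283/3677 = 17.702 V.
I_s = P/V_s = 37.5/17.702 = 2.1184 A.
I_p = I_s × N_s/N_p = 2.1184 × 283/3677 = 0.163 A.

V_s ≈ 17.7 V, I_p ≈ 0.163 A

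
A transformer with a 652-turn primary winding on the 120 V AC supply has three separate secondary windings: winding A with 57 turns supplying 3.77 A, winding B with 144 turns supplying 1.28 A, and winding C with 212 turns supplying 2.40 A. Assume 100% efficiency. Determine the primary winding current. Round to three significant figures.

V_A = 120 × 57/652 = 10.491 V; V_B = 120 × 144/652 = 26.503 V; V_C = 120 × 212/652 = 39.018 V.
P_out = V_A I_A + V_B I_B + V_C I_C = 10.491×3.77 + 26.503×1.28 + 39.018×2.40 = 39.550 + 33.924 + 93.644 = 167.12 W.
Ideal ⇒ P_in = P_out, so I_p = P_out/V_p = 167.12/120 = 1.39 A.

I_p ≈ 1.39 A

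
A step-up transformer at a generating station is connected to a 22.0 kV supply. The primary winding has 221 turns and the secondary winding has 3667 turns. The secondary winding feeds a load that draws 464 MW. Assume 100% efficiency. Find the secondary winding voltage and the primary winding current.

V_s = V_p × N_s/N_p = 22000 × 3667/221 = 365040 V.
I_s = P/V_s = 4.64×10^8/365040 = 1271.1 A.
I_p = I_s × N_s/N_p = 1271.1 × 3667/221 = 21100 A.

V_s ≈ 365000 V, I_p ≈ 21100 A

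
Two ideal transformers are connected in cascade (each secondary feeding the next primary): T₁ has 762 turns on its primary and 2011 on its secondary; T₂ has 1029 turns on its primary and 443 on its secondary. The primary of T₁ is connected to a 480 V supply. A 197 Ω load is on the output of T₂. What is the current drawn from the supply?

I_supply ≈ 3.15 A

Secondary of T₁: V = 480.00 × 2011/762 = 1266.8 V.
Secondary of T₂: V = 1266.8 × 443/1029 = 545.36 V.
I_load = 545.36/197 = 2.7683 A, so P_out = 545.36 × 2.7683 = 1509.8 W.
All ideal ⇒ P_in = P_out, so I_supply = 1509.8/480 = 3.15 A.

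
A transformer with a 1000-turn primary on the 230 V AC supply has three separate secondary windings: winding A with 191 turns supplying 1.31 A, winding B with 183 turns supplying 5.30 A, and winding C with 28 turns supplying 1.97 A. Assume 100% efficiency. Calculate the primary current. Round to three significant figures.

I_p ≈ 1.28 A

V_A = 230 × 191/1000 = 43.930 V; V_B = 230 × 183/1000 = 42.090 V; V_C = 230 × 28/1000 = 6.4400 V.
P_out = V_A I_A + V_B I_B + V_C I_C = 43.930×1.31 + 42.090×5.30 + 6.4400×1.97 = 57.548 + 223.08 + 12.687 = 293.31 W.
Ideal ⇒ P_in = P_out, so I_p = P_out/V_p = 293.31/230 = 1.28 A.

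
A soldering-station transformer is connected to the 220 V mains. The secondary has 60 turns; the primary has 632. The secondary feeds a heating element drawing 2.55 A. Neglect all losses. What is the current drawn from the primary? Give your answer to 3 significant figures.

I_p ≈ 0.242 A

For an ideal transformer I_p N_p = I_s N_s, so I_p = 2.55 × 60/632 = 0.242 A.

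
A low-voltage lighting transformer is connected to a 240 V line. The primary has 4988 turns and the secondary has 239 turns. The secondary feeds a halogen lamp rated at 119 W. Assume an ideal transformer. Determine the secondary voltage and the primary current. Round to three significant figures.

V_s ≈ 11.5 V, I_p ≈ 0.496 A

V_s = V_p × N_s/N_p = 240 × 239/4988 = 11.500 V.
I_s = P/V_s = 119/11.500 = 10.348 A.
I_p = I_s × N_s/N_p = 10.348 × 239/4988 = 0.496 A.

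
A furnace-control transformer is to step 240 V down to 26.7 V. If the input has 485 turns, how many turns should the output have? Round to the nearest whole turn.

N_out = 54 turns

N_out/N_in = V_out/V_in, so N_out = 485 × 26.7/240 = 54.0 ≈ 54 turns.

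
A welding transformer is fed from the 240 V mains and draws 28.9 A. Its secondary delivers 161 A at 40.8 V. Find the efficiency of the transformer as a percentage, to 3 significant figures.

P_in = 240 × 28.9 = 6936.00 W.
P_out = 40.8 × 161 = 6568.80 W.
η = P_out/P_in = 6568.80/6936.00 = 0.947.

η ≈ 94.7%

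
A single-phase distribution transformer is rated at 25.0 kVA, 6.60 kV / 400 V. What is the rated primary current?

I_p = S/V_p = 25000/6600 = 3.79 A.

I_p ≈ 3.79 A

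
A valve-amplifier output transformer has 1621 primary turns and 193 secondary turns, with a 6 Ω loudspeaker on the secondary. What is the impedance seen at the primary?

Z_p ≈ 423 Ω

Z_p = (N_p/N_s)² × Z_s = (1621/193)² × 6 = 423 Ω.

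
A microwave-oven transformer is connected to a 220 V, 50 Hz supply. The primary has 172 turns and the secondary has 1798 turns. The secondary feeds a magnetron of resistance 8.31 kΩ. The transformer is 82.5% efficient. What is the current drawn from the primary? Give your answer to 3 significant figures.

I_p ≈ 3.51 A

V_s = 220 × 1798/172 = 2299.8 V.
I_s = V_s/R = 2299.8/8310 = 0.27675 A.
P_out = V_s I_s = 2299.8 × 0.27675 = 636.45 W.
P_in = P_out/η = 636.45/0.825 = 771.46 W.
I_p = P_in/V_p = 771.46/220 = 3.51 A.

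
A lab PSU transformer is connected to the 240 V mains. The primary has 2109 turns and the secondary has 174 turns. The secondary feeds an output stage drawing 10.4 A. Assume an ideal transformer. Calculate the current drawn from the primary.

I_p ≈ 0.858 A

For an ideal transformer I_p N_p = I_s N_s, so I_p = 10.4 × 174/2109 = 0.858 A.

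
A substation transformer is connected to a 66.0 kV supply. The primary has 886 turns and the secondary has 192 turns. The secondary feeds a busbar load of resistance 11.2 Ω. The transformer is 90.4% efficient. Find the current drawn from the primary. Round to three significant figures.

I_p ≈ 306 A

V_s = 66000 × 192/886 = 14302 V.
I_s = V_s/R = 14302/11.2 = 1277.0 A.
P_out = V_s I_s = 14302 × 1277.0 = 1.8264×10^7 W.
P_in = P_out/η = 1.8264×10^7/0.904 = 2.0204×10^7 W.
I_p = P_in/V_p = 2.0204×10^7/66000 = 306 A.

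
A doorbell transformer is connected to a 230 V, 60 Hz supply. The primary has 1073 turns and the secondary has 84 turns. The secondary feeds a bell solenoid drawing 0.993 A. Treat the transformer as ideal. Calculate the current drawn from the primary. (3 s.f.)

I_p ≈ 0.0777 A

For an ideal transformer I_p N_p = I_s N_s, so I_p = 0.993 × 84/1073 = 0.0777 A.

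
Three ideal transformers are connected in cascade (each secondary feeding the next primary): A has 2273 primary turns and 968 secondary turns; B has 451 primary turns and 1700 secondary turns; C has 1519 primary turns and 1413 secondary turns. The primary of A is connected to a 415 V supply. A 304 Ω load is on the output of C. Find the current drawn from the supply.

I_supply ≈ 3.04 A

Secondary of A: V = 415.00 × 968/2273 = 176.74 V.
Secondary of B: V = 176.74 × 1700/451 = 666.19 V.
Secondary of C: V = 666.19 × 1413/1519 = 619.70 V.
I_load = 619.70/304 = 2.0385 A, so P_out = 619.70 × 2.0385 = 1263.2 W.
All ideal ⇒ P_in = P_out, so I_supply = 1263.2/415 = 3.04 A.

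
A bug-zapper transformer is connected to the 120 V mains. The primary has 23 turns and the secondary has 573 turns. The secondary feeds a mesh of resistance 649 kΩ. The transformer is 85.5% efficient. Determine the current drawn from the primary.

V_s = 120 × 573/23 = 2989.6 V.
I_s = V_s/R = 2989.6/649000 = 0.0046064 A.
P_out = V_s I_s = 2989.6 × 0.0046064 = 13.771 W.
P_in = P_out/η = 13.771/0.855 = 16.107 W.
I_p = P_in/V_p = 16.107/120 = 0.134 A.

I_p ≈ 0.134 A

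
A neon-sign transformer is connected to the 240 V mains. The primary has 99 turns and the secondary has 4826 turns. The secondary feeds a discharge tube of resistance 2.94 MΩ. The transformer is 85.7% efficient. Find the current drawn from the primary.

V_s = 240 × 4826/99 = 11699 V.
I_s = V_s/R = 11699/(2.94×10^6) = 0.0039794 A.
P_out = V_s I_s = 11699 × 0.0039794 = 46.556 W.
P_in = P_out/η = 46.556/0.857 = 54.325 W.
I_p = P_in/V_p = 54.325/240 = 0.226 A.

I_p ≈ 0.226 A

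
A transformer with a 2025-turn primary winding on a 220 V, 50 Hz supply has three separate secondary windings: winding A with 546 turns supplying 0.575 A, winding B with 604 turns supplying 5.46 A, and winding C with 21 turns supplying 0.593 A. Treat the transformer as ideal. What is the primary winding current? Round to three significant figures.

V_A = 220 × 546/2025 = 59.319 V; V_B = 220 × 604/2025 = 65.620 V; V_C = 220 × 21/2025 = 2.2815 V.
P_out = V_A I_A + V_B I_B + V_C I_C = 59.319×0.575 + 65.620×5.46 + 2.2815×0.593 = 34.108 + 358.28 + 1.3529 = 393.74 W.
Ideal ⇒ P_in = P_out, so I_p = P_out/V_p = 393.74/220 = 1.79 A.

I_p ≈ 1.79 A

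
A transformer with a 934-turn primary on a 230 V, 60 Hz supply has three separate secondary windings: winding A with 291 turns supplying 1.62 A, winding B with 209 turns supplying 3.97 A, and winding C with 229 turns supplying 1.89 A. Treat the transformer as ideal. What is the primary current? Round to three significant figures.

I_p ≈ 1.86 A

V_A = 230 × 291/934 = 71.660 V; V_B = 230 × 209/934 = 51.467 V; V_C = 230 × 229/934 = 56.392 V.
P_out = V_A I_A + V_B I_B + V_C I_C = 71.660×1.62 + 51.467×3.97 + 56.392×1.89 = 116.09 + 204.32 + 106.58 = 426.99 W.
Ideal ⇒ P_in = P_out, so I_p = P_out/V_p = 426.99/230 = 1.86 A.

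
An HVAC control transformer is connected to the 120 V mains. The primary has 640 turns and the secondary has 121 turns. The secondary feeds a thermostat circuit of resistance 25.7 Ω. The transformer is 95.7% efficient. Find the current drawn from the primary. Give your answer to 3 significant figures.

I_p ≈ 0.174 A

V_s = 120 × 121/640 = 22.688 V.
I_s = V_s/R = 22.688/25.7 = 0.88278 A.
P_out = V_s I_s = 22.688 × 0.88278 = 20.028 W.
P_in = P_out/η = 20.028/0.957 = 20.928 W.
I_p = P_in/V_p = 20.928/120 = 0.174 A.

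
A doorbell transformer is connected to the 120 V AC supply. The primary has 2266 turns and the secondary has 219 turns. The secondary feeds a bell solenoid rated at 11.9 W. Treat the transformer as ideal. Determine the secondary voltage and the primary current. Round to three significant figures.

V_s ≈ 11.6 V, I_p ≈ 0.0992 A

V_s = V_p × N_s/N_p = 120 × 219/2266 = 11.598 V.
I_s = P/V_s = 11.9/11.598 = 1.0261 A.
I_p = I_s × N_s/N_p = 1.0261 × 219/2266 = 0.0992 A.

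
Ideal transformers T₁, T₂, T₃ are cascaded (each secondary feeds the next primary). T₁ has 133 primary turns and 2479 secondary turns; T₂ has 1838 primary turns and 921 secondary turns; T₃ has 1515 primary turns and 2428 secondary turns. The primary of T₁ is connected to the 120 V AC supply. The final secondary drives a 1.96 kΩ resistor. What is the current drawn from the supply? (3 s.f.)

After T₁: V = 120.00 × 2479/133 = 2236.7 V.
After T₂: V = 2236.7 × 921/1838 = 1120.8 V.
After T₃: V = 1120.8 × 2428/1515 = 1796.2 V.
I_load = 1796.2/1960 = 0.91643 A, so P_out = 1796.2 × 0.91643 = 1646.1 W.
All ideal ⇒ P_in = P_out, so I_supply = 1646.1/120 = 13.7 A.

I_supply ≈ 13.7 A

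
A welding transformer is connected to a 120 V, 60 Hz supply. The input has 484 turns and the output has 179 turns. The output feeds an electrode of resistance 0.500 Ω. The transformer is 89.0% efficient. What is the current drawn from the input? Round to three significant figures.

V_out = 120 × 179/484 = 44.380 V.
I_out = V_out/R = 44.380/0.500 = 88.760 A.
P_out = V_out I_out = 44.380 × 88.760 = 3939.2 W.
P_in = P_out/η = 3939.2/0.890 = 4426.1 W.
I_in = P_in/V_in = 4426.1/120 = 36.9 A.

I_in ≈ 36.9 A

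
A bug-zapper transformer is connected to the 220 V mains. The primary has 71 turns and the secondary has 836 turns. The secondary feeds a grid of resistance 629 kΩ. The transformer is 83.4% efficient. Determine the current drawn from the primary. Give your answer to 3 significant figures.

V_s = 220 × 836/71 = 2590.4 V.
I_s = V_s/R = 2590.4/629000 = 0.0041183 A.
P_out = V_s I_s = 2590.4 × 0.0041183 = 10.668 W.
P_in = P_out/η = 10.668/0.834 = 12.792 W.
I_p = P_in/V_p = 12.792/220 = 0.0581 A.

I_p ≈ 0.0581 A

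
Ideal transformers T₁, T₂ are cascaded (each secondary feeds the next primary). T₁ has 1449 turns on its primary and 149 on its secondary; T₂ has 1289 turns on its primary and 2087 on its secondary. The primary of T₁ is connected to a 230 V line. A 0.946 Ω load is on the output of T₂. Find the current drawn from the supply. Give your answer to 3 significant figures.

I_supply ≈ 6.74 A

Secondary of T₁: V = 230.00 × 149/1449 = 23.651 V.
Secondary of T₂: V = 23.651 × 2087/1289 = 38.293 V.
I_load = 38.293/0.946 = 40.478 A, so P_out = 38.293 × 40.478 = 1550.0 W.
All ideal ⇒ P_in = P_out, so I_supply = 1550.0/230 = 6.74 A.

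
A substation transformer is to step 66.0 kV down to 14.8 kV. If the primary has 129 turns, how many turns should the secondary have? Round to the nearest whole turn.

N_s = 29 turns

N_s/N_p = V_s/V_p, so N_s = 129 × 14800/66000 = 28.9 ≈ 29 turns.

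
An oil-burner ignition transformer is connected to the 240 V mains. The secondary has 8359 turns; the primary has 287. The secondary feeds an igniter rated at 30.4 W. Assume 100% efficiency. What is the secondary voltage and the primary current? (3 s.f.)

V_s ≈ 6990 V, I_p ≈ 0.127 A

V_s = V_p × N_s/N_p = 240 × 8359/287 = 6990.1 V.
I_s = P/V_s = 30.4/6990.1 = 0.0043490 A.
I_p = I_s × N_s/N_p = 0.0043490 × 8359/287 = 0.127 A.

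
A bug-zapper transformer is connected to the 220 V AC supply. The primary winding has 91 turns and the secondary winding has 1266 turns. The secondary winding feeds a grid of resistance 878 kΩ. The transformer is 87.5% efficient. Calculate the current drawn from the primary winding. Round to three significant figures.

I_p ≈ 0.0554 A

V_s = 220 × 1266/91 = 3060.7 V.
I_s = V_s/R = 3060.7/878000 = 0.0034859 A.
P_out = V_s I_s = 3060.7 × 0.0034859 = 10.669 W.
P_in = P_out/η = 10.669/0.875 = 12.193 W.
I_p = P_in/V_p = 12.193/220 = 0.0554 A.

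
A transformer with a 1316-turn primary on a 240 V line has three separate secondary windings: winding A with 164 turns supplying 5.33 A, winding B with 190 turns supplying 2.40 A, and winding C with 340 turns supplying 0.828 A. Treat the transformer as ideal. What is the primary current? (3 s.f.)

I_p ≈ 1.22 A

V_A = 240 × 164/1316 = 29.909 V; V_B = 240 × 190/1316 = 34.650 V; V_C = 240 × 340/1316 = 62.006 V.
P_out = V_A I_A + V_B I_B + V_C I_C = 29.909×5.33 + 34.650×2.40 + 62.006×0.828 = 159.41 + 83.161 + 51.341 = 293.92 W.
Ideal ⇒ P_in = P_out, so I_p = P_out/V_p = 293.92/240 = 1.22 A.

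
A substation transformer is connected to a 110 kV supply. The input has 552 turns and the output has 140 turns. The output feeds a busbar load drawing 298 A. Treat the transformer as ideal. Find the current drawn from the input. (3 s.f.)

I_in ≈ 75.6 A

For an ideal transformer I_in N_in = I_out N_out, so I_in = 298 × 140/552 = 75.6 A.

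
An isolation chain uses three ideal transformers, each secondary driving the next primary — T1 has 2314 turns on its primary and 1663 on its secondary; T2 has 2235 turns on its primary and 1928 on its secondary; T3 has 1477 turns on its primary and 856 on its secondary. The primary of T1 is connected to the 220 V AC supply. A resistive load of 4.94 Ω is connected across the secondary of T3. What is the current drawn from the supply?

I_supply ≈ 5.75 A

After T1: V = 220.00 × 1663/2314 = 158.11 V.
After T2: V = 158.11 × 1928/2235 = 136.39 V.
After T3: V = 136.39 × 856/1477 = 79.045 V.
I_load = 79.045/4.94 = 16.001 A, so P_out = 79.045 × 16.001 = 1264.8 W.
All ideal ⇒ P_in = P_out, so I_supply = 1264.8/220 = 5.75 A.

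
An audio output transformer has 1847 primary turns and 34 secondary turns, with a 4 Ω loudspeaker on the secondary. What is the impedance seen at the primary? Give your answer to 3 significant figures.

Z_p = (N_p/N_s)² × Z_s = (1847/34)² × 4 = 11800 Ω.

Z_p ≈ 11800 Ω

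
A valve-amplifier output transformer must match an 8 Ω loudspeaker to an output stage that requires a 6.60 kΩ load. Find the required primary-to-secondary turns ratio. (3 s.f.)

Z_p/Z_s = (N_p/N_s)², so N_p/N_s = √(6600/8) = √825 = 28.7.

N_p/N_s ≈ 28.7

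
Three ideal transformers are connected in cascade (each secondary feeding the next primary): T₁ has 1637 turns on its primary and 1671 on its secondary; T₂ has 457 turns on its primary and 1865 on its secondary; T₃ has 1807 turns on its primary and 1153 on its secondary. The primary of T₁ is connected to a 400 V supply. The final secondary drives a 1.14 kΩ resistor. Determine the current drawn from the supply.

After T₁: V = 400.00 × 1671/1637 = 408.31 V.
After T₂: V = 408.31 × 1865/457 = 1666.3 V.
After T₃: V = 1666.3 × 1153/1807 = 1063.2 V.
I_load = 1063.2/1140 = 0.93265 A, so P_out = 1063.2 × 0.93265 = 991.60 W.
All ideal ⇒ P_in = P_out, so I_supply = 991.60/400 = 2.48 A.

I_supply ≈ 2.48 A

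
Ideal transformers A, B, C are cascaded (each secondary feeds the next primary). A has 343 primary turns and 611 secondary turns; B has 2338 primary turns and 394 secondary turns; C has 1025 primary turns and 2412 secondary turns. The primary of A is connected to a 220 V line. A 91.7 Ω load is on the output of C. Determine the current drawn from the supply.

I_supply ≈ 1.20 A

Secondary of A: V = 220.00 × 611/343 = 391.90 V.
Secondary of B: V = 391.90 × 394/2338 = 66.042 V.
Secondary of C: V = 66.042 × 2412/1025 = 155.41 V.
I_load = 155.41/91.7 = 1.6947 A, so P_out = 155.41 × 1.6947 = 263.38 W.
All ideal ⇒ P_in = P_out, so I_supply = 263.38/220 = 1.20 A.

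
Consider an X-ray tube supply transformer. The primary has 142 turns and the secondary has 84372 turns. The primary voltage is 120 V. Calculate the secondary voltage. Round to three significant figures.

V_s ≈ 71300 V

V_s/V_p = N_s/N_p, so V_s = 120 × 84372/142 = 71300 V.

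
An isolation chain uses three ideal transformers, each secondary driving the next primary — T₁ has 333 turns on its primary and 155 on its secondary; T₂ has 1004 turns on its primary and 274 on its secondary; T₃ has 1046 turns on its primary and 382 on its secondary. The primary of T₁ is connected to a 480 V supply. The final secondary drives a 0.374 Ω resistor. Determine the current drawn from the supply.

After T₁: V = 480.00 × 155/333 = 223.42 V.
After T₂: V = 223.42 × 274/1004 = 60.974 V.
After T₃: V = 60.974 × 382/1046 = 22.268 V.
I_load = 22.268/0.374 = 59.540 A, so P_out = 22.268 × 59.540 = 1325.8 W.
All ideal ⇒ P_in = P_out, so I_supply = 1325.8/480 = 2.76 A.

I_supply ≈ 2.76 A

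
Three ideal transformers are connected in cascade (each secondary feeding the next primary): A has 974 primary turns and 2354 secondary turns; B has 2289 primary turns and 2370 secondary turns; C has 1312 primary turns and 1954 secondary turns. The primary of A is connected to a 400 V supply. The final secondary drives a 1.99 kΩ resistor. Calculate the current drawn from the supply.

After A: V = 400.00 × 2354/974 = 966.74 V.
After B: V = 966.74 × 2370/2289 = 1000.9 V.
After C: V = 1000.9 × 1954/1312 = 1490.7 V.
I_load = 1490.7/1990 = 0.74911 A, so P_out = 1490.7 × 0.74911 = 1116.7 W.
All ideal ⇒ P_in = P_out, so I_supply = 1116.7/400 = 2.79 A.

I_supply ≈ 2.79 A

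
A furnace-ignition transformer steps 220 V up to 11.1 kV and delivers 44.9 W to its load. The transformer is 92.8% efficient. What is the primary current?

I_p ≈ 0.220 A

P_in = P_out/η = 44.9/0.928 = 48.384 W.
I_p = P_in/V_p = 48.384/220 = 0.220 A.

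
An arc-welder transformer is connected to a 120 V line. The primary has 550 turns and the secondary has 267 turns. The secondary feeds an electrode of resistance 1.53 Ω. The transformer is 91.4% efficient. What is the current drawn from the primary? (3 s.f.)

V_s = 120 × 267/550 = 58.255 V.
I_s = V_s/R = 58.255/1.53 = 38.075 A.
P_out = V_s I_s = 58.255 × 38.075 = 2218.0 W.
P_in = P_out/η = 2218.0/0.914 = 2426.7 W.
I_p = P_in/V_p = 2426.7/120 = 20.2 A.

I_p ≈ 20.2 A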